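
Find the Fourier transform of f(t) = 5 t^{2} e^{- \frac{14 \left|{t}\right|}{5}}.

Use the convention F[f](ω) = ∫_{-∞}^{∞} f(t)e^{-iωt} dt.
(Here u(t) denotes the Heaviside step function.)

F(ω) = \frac{35000 \left(196 - 75 \omega^{2}\right)}{\left(25 \omega^{2} + 196\right)^{3}}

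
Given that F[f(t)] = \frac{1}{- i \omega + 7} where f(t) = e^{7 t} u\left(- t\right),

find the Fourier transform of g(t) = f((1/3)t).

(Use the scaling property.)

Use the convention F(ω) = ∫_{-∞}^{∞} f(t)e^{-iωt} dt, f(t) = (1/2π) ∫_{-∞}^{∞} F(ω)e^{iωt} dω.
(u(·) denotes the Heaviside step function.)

F[g](ω) = - \frac{3}{3 i \omega - 7}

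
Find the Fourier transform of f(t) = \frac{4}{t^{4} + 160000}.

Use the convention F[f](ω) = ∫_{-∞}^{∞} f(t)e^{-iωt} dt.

F(ω) = \frac{\pi e^{- 10 \sqrt{2} \left|{\omega}\right|} \sin{\left(10 \sqrt{2} \left|{\omega}\right| + \frac{\pi}{4} \right)}}{2000}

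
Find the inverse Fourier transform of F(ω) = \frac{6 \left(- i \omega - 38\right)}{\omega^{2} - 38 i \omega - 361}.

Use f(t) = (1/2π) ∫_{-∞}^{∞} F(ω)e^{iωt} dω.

f(t) = 6 \left(19 t + 1\right) e^{- 19 t} u\left(t\right)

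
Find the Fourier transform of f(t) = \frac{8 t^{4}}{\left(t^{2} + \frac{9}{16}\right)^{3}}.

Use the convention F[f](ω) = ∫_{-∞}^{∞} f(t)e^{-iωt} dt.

F(ω) = \frac{\pi \left(3 \omega^{2} - 20 \left|{\omega}\right| + 16\right) e^{- \frac{3 \left|{\omega}\right|}{4}}}{4}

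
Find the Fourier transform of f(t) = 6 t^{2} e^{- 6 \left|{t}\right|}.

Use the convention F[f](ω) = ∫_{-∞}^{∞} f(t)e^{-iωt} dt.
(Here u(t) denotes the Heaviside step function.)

F(ω) = \frac{432 \left(12 - \omega^{2}\right)}{\left(\omega^{2} + 36\right)^{3}}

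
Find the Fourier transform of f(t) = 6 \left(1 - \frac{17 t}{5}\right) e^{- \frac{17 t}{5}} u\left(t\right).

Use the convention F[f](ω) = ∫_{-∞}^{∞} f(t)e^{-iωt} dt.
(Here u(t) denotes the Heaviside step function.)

F(ω) = \frac{150 i \omega}{- 25 \omega^{2} + 170 i \omega + 289}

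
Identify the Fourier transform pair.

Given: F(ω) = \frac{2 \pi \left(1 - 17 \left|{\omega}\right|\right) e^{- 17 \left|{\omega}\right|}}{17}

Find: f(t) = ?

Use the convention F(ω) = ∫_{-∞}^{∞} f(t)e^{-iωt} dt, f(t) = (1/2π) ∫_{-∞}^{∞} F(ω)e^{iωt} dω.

f(t) = \frac{4 t^{2}}{\left(t^{2} + 289\right)^{2}}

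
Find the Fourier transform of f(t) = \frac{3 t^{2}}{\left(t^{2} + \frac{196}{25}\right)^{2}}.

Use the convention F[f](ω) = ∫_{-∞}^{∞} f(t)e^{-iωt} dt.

F(ω) = \frac{3 \pi \left(5 - 14 \left|{\omega}\right|\right) e^{- \frac{14 \left|{\omega}\right|}{5}}}{28}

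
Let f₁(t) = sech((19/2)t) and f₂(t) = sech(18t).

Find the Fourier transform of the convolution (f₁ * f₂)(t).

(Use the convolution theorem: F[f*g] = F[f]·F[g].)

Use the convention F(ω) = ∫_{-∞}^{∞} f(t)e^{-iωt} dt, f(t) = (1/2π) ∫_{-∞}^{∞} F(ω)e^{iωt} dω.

F[f₁*f₂](ω) = \frac{\pi^{2}}{171 \cosh{\left(\frac{\pi \omega}{36} \right)} \cosh{\left(\frac{\pi \omega}{19} \right)}}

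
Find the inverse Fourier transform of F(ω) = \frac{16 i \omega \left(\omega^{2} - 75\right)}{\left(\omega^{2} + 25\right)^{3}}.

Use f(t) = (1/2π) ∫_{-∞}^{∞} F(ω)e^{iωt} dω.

f(t) = 4 t e^{- 5 \left|{t}\right|} \left|{t}\right|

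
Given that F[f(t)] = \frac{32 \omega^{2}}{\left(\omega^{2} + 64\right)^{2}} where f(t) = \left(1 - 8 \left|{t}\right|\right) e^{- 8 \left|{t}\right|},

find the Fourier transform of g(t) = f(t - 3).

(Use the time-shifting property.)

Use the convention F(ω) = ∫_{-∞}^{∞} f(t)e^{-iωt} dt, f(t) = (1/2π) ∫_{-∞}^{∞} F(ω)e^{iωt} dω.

F[g](ω) = \frac{32 \omega^{2} e^{- 3 i \omega}}{\left(\omega^{2} + 64\right)^{2}}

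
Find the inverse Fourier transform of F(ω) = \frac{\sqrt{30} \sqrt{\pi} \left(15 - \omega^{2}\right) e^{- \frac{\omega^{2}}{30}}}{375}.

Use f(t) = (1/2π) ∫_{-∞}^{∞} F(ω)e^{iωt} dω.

f(t) = 9 t^{2} e^{- \frac{15 t^{2}}{2}}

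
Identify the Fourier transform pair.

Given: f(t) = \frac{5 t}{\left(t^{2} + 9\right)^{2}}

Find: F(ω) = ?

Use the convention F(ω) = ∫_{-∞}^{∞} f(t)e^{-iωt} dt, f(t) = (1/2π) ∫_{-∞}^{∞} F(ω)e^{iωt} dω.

F(ω) = - \frac{5 i \pi \omega e^{- 3 \left|{\omega}\right|}}{6}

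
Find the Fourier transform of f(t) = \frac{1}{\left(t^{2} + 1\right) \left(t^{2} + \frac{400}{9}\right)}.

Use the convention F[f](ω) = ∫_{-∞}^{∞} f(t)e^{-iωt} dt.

F(ω) = \frac{9 \pi e^{- \left|{\omega}\right|}}{391} - \frac{27 \pi e^{- \frac{20 \left|{\omega}\right|}{3}}}{7820}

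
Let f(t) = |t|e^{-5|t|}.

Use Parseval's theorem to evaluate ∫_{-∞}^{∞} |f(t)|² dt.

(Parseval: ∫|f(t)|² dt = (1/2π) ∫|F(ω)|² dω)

∫|f(t)|² dt = \frac{1}{250}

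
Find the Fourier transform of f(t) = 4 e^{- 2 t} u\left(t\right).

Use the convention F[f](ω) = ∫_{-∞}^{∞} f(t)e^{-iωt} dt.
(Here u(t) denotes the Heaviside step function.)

F(ω) = \frac{4}{i \omega + 2}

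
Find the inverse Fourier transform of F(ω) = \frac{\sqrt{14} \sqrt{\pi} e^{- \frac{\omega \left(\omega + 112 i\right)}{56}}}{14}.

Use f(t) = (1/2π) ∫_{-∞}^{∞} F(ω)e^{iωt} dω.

f(t) = e^{- 14 \left(t - 2\right)^{2}}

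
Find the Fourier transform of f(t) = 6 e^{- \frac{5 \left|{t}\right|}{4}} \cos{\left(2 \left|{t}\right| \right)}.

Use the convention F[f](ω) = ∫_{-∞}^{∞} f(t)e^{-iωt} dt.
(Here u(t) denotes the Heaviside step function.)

F(ω) = \frac{240 \left(16 \omega^{2} + 89\right)}{256 \omega^{4} - 1248 \omega^{2} + 7921}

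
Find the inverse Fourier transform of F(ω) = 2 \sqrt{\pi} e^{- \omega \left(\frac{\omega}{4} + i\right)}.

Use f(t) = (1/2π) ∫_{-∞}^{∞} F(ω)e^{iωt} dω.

f(t) = 2 e^{- \left(t - 1\right)^{2}}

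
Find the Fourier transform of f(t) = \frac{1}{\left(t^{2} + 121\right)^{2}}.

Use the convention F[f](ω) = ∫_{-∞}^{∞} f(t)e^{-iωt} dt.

F(ω) = \frac{\pi \left(11 \left|{\omega}\right| + 1\right) e^{- 11 \left|{\omega}\right|}}{2662}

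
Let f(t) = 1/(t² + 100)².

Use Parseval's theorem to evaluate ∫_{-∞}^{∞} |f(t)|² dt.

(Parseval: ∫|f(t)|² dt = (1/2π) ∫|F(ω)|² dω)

∫|f(t)|² dt = \frac{\pi}{32000000}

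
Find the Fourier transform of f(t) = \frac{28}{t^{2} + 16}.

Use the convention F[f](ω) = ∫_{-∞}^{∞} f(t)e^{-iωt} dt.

F(ω) = 7 \pi e^{- 4 \left|{\omega}\right|}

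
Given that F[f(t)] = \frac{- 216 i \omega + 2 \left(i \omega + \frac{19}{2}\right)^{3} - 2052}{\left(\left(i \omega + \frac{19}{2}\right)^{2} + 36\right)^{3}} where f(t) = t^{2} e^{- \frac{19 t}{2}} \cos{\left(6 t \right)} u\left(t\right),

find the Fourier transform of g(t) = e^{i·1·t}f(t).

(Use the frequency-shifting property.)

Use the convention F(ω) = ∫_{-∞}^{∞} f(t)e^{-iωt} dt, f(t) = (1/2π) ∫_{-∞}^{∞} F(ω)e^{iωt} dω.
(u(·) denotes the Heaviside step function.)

F[g](ω) = \frac{16 \left(864 i \left(1 - \omega\right) + \left(2 i \left(\omega - 1\right) + 19\right)^{3} - 8208\right)}{\left(\left(2 i \left(\omega - 1\right) + 19\right)^{2} + 144\right)^{3}}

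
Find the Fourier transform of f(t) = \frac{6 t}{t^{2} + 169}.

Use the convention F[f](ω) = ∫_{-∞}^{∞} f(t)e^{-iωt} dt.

F(ω) = - 6 i \pi e^{- 13 \left|{\omega}\right|} \operatorname{sign}{\left(\omega \right)}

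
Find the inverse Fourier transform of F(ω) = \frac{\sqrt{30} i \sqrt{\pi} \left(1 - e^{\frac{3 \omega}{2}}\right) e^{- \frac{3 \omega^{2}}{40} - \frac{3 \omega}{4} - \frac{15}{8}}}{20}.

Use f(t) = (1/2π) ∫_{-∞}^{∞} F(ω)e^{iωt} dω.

f(t) = e^{- \frac{10 t^{2}}{3}} \sin{\left(5 t \right)}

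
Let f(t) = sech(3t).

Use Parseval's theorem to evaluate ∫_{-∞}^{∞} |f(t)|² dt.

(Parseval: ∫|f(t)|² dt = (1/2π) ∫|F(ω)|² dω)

∫|f(t)|² dt = \frac{2}{3}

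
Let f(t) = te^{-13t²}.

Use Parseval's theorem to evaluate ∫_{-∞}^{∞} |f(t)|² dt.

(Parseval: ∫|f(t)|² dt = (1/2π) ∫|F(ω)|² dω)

∫|f(t)|² dt = \frac{\sqrt{26} \sqrt{\pi}}{1352}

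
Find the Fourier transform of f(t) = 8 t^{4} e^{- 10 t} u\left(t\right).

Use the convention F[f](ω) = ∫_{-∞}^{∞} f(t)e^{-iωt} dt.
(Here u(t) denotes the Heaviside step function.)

F(ω) = \frac{192}{\left(i \omega + 10\right)^{5}}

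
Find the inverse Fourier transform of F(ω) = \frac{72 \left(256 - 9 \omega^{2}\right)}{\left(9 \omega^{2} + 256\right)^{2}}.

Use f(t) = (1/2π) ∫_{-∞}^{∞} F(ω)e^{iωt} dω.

f(t) = 4 e^{- \frac{16 \left|{t}\right|}{3}} \left|{t}\right|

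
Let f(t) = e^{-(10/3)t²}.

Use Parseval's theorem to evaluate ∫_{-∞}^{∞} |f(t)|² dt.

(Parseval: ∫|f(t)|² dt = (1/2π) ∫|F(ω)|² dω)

∫|f(t)|² dt = \frac{\sqrt{15} \sqrt{\pi}}{10}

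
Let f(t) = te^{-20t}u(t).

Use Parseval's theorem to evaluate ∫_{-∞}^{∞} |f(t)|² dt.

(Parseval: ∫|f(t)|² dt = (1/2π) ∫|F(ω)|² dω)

∫|f(t)|² dt = \frac{1}{32000}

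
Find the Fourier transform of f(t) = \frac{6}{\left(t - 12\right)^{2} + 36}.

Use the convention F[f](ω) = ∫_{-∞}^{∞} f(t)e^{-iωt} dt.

F(ω) = \pi e^{- 12 i \omega - 6 \left|{\omega}\right|}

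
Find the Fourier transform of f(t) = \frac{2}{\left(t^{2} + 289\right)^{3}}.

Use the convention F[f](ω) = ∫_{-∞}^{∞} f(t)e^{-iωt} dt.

F(ω) = \frac{\pi \left(289 \omega^{2} + 51 \left|{\omega}\right| + 3\right) e^{- 17 \left|{\omega}\right|}}{5679428}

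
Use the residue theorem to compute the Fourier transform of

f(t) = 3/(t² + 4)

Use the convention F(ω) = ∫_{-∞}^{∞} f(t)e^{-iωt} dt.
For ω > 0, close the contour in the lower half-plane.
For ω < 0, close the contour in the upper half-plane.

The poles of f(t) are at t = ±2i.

Let g(z) = f(z)e^{-iωz}; for large |z| the factor e^{-iωz} decays in the lower half-plane when ω > 0 and in the upper half-plane when ω < 0.

Case ω > 0 (lower half-plane, clockwise contour ⇒ F(ω) = -2πi·ΣRes):
  Res_{z = - 2 i} g(z) = \frac{3 i e^{- 2 \omega}}{4}
  F(ω) = -2πi·ΣRes = \frac{3 \pi e^{- 2 \omega}}{2}

Case ω < 0 (upper half-plane, counterclockwise contour ⇒ F(ω) = +2πi·ΣRes):
  Res_{z = 2 i} g(z) = - \frac{3 i e^{2 \omega}}{4}
  F(ω) = 2πi·ΣRes = \frac{3 \pi e^{2 \omega}}{2}

Both cases combine into a single formula in |ω|:

F(ω) = \frac{3 \pi e^{- 2 \left|{\omega}\right|}}{2}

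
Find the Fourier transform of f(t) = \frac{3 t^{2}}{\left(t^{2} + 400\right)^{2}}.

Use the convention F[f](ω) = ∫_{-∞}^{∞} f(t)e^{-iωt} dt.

F(ω) = \frac{3 \pi \left(1 - 20 \left|{\omega}\right|\right) e^{- 20 \left|{\omega}\right|}}{40}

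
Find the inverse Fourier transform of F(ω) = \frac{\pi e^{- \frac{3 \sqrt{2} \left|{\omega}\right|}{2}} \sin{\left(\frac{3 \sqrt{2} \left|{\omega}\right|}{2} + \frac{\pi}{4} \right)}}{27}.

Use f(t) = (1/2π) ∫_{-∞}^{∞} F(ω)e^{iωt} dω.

f(t) = \frac{1}{t^{4} + 81}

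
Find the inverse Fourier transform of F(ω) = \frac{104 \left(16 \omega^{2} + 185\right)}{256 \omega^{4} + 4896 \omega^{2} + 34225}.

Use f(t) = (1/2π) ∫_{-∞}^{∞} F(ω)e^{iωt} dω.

f(t) = e^{- \frac{13 \left|{t}\right|}{4}} \cos{\left(\left|{t}\right| \right)}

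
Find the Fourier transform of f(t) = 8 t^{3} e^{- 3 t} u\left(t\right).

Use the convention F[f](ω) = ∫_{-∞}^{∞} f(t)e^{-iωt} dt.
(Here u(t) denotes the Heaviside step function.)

F(ω) = \frac{48}{\left(i \omega + 3\right)^{4}}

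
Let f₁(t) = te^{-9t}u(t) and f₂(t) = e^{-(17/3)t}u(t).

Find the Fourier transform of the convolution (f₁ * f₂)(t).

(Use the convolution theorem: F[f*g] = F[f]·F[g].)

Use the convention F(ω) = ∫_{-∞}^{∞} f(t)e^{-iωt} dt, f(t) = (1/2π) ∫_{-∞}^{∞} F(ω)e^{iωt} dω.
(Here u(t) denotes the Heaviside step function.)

F[f₁*f₂](ω) = \frac{3}{\left(i \omega + 9\right)^{2} \left(3 i \omega + 17\right)}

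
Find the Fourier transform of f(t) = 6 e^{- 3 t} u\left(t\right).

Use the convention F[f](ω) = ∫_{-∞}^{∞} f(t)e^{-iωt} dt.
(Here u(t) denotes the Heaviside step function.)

F(ω) = \frac{6}{i \omega + 3}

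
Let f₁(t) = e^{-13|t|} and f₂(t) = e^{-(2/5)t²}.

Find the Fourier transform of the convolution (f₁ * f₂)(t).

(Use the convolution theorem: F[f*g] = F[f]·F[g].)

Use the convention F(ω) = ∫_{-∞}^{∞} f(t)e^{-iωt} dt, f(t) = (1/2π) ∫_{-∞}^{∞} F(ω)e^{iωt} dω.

F[f₁*f₂](ω) = \frac{13 \sqrt{10} \sqrt{\pi} e^{- \frac{5 \omega^{2}}{8}}}{\omega^{2} + 169}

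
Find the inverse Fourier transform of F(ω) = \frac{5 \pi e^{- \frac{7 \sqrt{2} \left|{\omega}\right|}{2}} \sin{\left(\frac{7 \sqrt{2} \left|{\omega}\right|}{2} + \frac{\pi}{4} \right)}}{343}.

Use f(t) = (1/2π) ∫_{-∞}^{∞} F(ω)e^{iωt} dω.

f(t) = \frac{5}{t^{4} + 2401}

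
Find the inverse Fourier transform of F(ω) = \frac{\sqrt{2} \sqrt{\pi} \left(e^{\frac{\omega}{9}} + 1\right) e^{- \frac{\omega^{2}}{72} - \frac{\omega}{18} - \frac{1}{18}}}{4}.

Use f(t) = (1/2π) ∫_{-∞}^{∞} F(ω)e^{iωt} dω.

f(t) = 3 e^{- 18 t^{2}} \cos{\left(2 t \right)}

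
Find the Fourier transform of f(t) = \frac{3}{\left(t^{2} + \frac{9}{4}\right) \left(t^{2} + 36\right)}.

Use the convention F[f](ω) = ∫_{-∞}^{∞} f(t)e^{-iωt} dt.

F(ω) = - \frac{2 \pi e^{- 6 \left|{\omega}\right|}}{135} + \frac{8 \pi e^{- \frac{3 \left|{\omega}\right|}{2}}}{135}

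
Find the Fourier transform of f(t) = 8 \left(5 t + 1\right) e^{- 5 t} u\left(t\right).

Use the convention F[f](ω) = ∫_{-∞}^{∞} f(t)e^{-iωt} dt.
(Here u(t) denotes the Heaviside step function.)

F(ω) = \frac{8 \left(- i \omega - 10\right)}{\omega^{2} - 10 i \omega - 25}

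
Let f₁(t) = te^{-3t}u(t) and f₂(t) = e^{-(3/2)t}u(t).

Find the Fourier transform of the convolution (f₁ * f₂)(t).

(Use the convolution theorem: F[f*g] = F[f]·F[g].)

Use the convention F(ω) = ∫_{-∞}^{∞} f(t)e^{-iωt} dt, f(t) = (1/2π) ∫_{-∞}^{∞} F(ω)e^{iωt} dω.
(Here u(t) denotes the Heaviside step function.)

F[f₁*f₂](ω) = \frac{2}{\left(i \omega + 3\right)^{2} \left(2 i \omega + 3\right)}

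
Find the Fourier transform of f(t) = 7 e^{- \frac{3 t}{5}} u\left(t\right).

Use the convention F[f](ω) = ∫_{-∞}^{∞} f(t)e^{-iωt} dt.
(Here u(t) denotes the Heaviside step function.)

F(ω) = \frac{35}{5 i \omega + 3}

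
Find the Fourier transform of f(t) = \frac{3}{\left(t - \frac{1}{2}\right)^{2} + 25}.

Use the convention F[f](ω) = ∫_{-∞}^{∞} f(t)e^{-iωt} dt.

F(ω) = \frac{3 \pi e^{- \frac{i \omega}{2} - 5 \left|{\omega}\right|}}{5}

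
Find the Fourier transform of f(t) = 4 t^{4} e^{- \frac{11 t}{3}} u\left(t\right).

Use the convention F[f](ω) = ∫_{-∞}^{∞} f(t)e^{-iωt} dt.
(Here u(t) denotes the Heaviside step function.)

F(ω) = \frac{23328}{\left(3 i \omega + 11\right)^{5}}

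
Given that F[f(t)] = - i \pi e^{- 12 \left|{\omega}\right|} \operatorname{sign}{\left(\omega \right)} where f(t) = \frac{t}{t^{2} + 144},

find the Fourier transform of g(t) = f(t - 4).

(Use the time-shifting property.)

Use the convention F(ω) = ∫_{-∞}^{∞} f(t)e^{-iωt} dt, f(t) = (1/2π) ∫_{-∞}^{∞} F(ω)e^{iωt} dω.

F[g](ω) = - i \pi e^{- 4 i \omega} e^{- 12 \left|{\omega}\right|} \operatorname{sign}{\left(\omega \right)}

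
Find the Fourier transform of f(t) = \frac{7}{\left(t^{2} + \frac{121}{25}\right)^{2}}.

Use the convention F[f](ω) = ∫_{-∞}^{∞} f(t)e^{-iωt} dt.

F(ω) = \frac{175 \pi \left(11 \left|{\omega}\right| + 5\right) e^{- \frac{11 \left|{\omega}\right|}{5}}}{2662}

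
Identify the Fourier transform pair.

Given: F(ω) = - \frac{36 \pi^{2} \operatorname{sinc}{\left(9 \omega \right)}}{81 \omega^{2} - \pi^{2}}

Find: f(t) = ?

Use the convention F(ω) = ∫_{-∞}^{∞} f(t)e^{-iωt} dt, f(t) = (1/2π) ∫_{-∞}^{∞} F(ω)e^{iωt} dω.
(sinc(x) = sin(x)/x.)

f(t) = 4 \left(\begin{cases} \cos^{2}{\left(\frac{\pi t}{18} \right)} & \text{for}\: \left|{t}\right| < 9 \\0 & \text{otherwise} \end{cases}\right)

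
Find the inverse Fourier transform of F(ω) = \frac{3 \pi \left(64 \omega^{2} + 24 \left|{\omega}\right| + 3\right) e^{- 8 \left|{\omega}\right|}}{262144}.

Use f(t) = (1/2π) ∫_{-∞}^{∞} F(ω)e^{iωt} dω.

f(t) = \frac{3}{\left(t^{2} + 64\right)^{3}}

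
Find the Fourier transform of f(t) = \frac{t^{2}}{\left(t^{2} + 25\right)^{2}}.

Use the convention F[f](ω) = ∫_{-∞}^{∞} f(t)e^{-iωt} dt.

F(ω) = \frac{\pi \left(1 - 5 \left|{\omega}\right|\right) e^{- 5 \left|{\omega}\right|}}{10}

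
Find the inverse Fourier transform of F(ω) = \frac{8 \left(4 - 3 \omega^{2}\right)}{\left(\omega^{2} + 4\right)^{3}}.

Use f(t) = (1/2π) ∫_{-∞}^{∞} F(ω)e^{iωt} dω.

f(t) = t^{2} e^{- 2 \left|{t}\right|}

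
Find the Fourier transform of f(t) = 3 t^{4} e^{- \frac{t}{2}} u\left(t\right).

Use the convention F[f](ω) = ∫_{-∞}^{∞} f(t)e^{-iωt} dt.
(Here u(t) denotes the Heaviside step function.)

F(ω) = \frac{2304}{\left(2 i \omega + 1\right)^{5}}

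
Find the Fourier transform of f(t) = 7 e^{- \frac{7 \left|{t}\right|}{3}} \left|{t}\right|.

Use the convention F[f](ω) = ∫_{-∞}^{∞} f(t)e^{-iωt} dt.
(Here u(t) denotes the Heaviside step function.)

F(ω) = \frac{126 \left(49 - 9 \omega^{2}\right)}{\left(9 \omega^{2} + 49\right)^{2}}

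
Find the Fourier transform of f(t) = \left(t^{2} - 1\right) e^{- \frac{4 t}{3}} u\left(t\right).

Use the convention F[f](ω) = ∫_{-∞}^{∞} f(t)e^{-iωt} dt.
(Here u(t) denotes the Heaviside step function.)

F(ω) = \frac{3 \left(54 i \omega - \left(3 i \omega + 4\right)^{3} + 72\right)}{\left(3 i \omega + 4\right)^{4}}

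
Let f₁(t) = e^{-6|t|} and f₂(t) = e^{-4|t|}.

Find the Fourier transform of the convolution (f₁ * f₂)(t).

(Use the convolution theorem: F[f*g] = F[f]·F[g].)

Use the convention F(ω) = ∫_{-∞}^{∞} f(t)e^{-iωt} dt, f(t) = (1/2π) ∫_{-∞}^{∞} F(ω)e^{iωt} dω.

F[f₁*f₂](ω) = \frac{96}{\left(\omega^{2} + 16\right) \left(\omega^{2} + 36\right)}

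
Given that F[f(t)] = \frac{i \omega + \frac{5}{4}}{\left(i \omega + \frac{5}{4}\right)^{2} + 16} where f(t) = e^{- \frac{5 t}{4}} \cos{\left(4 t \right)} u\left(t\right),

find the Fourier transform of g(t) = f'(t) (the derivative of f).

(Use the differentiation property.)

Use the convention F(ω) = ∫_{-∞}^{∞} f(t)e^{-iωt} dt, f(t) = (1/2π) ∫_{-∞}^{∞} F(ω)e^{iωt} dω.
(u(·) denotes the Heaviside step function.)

F[g](ω) = \frac{4 i \omega \left(4 i \omega + 5\right)}{\left(4 i \omega + 5\right)^{2} + 256}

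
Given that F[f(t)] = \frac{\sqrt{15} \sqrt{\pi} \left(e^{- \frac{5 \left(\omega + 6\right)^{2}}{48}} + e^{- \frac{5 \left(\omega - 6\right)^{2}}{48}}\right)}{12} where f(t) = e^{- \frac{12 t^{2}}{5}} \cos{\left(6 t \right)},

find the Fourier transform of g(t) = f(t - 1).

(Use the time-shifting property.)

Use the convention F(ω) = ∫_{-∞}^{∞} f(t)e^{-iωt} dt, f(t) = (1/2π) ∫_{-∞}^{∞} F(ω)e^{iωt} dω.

F[g](ω) = \frac{\sqrt{15} \sqrt{\pi} \left(e^{\frac{5 \omega}{2}} + 1\right) e^{- \frac{5 \omega^{2}}{48} - \frac{5 \omega}{4} - i \omega - \frac{15}{4}}}{12}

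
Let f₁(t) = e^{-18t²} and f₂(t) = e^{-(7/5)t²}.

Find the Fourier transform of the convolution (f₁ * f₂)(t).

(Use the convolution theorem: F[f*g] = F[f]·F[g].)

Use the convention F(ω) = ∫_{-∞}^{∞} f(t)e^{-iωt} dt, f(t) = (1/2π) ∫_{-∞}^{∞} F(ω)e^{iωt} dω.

F[f₁*f₂](ω) = \frac{\sqrt{70} \pi e^{- \frac{97 \omega^{2}}{504}}}{42}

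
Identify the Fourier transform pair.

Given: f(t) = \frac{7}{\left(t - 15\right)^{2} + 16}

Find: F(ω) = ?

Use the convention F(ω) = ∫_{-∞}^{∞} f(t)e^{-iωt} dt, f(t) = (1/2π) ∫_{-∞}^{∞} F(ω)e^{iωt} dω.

F(ω) = \frac{7 \pi e^{- 15 i \omega - 4 \left|{\omega}\right|}}{4}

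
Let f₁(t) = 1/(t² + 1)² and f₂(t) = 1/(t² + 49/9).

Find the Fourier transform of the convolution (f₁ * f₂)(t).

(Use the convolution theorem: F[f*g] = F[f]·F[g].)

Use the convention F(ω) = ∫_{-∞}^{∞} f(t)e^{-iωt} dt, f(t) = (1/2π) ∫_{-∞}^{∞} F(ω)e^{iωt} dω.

F[f₁*f₂](ω) = \frac{3 \pi^{2} \left(\left|{\omega}\right| + 1\right) e^{- \frac{10 \left|{\omega}\right|}{3}}}{14}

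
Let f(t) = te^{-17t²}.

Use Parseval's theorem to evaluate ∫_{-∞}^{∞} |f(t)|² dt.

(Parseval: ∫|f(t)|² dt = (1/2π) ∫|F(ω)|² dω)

∫|f(t)|² dt = \frac{\sqrt{34} \sqrt{\pi}}{2312}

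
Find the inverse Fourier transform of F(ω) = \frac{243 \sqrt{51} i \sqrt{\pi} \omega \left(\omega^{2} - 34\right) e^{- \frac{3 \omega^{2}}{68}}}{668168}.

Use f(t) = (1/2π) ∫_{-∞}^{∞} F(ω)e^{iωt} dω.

f(t) = 9 t^{3} e^{- \frac{17 t^{2}}{3}}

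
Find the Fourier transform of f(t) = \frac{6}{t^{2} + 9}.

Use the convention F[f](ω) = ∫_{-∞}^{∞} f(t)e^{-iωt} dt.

F(ω) = 2 \pi e^{- 3 \left|{\omega}\right|}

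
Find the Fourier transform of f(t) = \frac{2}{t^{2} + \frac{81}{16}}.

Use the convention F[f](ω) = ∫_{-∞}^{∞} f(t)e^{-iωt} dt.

F(ω) = \frac{8 \pi e^{- \frac{9 \left|{\omega}\right|}{4}}}{9}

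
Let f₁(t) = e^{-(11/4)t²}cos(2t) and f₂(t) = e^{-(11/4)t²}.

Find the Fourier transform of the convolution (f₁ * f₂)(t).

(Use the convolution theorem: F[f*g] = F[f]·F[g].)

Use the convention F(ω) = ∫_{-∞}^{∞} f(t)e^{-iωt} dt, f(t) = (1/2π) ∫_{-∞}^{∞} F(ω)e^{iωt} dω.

F[f₁*f₂](ω) = \frac{2 \pi \left(e^{\frac{8 \omega}{11}} + 1\right) e^{- \frac{2 \omega^{2}}{11} - \frac{4 \omega}{11} - \frac{4}{11}}}{11}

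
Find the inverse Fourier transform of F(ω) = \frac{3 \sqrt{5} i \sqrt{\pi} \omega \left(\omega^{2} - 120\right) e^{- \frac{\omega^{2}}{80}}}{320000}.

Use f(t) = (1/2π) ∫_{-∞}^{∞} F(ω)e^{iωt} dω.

f(t) = 6 t^{3} e^{- 20 t^{2}}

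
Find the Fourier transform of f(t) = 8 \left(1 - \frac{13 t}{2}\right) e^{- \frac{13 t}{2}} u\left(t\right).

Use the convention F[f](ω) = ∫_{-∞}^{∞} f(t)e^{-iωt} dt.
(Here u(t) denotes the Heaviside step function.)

F(ω) = \frac{32 i \omega}{- 4 \omega^{2} + 52 i \omega + 169}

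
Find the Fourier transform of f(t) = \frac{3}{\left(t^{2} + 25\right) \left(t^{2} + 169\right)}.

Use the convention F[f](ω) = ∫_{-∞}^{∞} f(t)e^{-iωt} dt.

F(ω) = \frac{\pi \left(13 e^{8 \left|{\omega}\right|} - 5\right) e^{- 13 \left|{\omega}\right|}}{3120}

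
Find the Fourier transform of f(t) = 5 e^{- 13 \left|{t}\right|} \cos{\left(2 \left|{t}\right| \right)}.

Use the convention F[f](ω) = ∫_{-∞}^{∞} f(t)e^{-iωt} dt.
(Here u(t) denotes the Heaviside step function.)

F(ω) = \frac{130 \left(\omega^{2} + 173\right)}{\omega^{4} + 330 \omega^{2} + 29929}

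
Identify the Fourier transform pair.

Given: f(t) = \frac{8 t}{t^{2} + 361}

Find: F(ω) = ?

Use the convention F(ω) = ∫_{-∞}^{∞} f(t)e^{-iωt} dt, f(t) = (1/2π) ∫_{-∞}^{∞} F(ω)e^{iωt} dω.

F(ω) = - 8 i \pi e^{- 19 \left|{\omega}\right|} \operatorname{sign}{\left(\omega \right)}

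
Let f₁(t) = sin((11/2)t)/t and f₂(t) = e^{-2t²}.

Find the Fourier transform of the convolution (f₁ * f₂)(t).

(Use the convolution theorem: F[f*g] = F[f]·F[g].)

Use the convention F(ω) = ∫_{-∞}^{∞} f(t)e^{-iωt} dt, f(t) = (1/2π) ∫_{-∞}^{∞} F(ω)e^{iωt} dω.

F[f₁*f₂](ω) = \begin{cases} \frac{\sqrt{2} \pi^{\frac{3}{2}} e^{- \frac{\omega^{2}}{8}}}{2} & \text{for}\: \omega > - \frac{11}{2} \wedge \omega < \frac{11}{2} \\0 & \text{otherwise} \end{cases}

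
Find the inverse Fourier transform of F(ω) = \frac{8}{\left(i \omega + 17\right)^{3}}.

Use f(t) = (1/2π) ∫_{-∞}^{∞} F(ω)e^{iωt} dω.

f(t) = 4 t^{2} e^{- 17 t} u\left(t\right)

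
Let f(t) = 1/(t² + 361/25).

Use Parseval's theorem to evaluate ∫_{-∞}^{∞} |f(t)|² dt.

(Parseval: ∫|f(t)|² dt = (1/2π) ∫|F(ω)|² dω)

∫|f(t)|² dt = \frac{125 \pi}{13718}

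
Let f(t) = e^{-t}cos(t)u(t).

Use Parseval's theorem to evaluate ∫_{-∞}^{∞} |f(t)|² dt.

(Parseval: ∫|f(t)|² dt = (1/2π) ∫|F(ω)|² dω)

∫|f(t)|² dt = \frac{3}{8}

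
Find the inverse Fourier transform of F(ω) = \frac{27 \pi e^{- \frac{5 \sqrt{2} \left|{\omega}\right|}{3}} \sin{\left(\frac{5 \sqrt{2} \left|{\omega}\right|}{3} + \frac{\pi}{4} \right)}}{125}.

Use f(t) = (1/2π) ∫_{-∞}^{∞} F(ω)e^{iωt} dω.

f(t) = \frac{8}{t^{4} + \frac{10000}{81}}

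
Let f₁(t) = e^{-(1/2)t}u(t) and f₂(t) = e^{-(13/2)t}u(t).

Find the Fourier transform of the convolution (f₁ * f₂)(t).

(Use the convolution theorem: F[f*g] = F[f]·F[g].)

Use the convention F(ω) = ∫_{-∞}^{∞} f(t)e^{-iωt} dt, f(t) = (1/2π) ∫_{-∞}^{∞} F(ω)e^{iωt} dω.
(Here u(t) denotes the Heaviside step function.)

F[f₁*f₂](ω) = \frac{4}{- 4 \omega^{2} + 28 i \omega + 13}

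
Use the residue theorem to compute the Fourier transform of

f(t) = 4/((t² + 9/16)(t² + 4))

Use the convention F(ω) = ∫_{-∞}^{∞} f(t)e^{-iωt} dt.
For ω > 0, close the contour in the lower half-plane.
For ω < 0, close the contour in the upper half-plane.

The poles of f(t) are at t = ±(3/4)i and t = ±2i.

Let g(z) = f(z)e^{-iωz}; for large |z| the factor e^{-iωz} decays in the lower half-plane when ω > 0 and in the upper half-plane when ω < 0.

Case ω > 0 (lower half-plane, clockwise contour ⇒ F(ω) = -2πi·ΣRes):
  Res_{z = - \frac{3 i}{4}} g(z) = \frac{128 i e^{- \frac{3 \omega}{4}}}{165}
  Res_{z = - 2 i} g(z) = - \frac{16 i e^{- 2 \omega}}{55}
  F(ω) = -2πi·ΣRes = - \frac{32 \pi e^{- 2 \omega}}{55} + \frac{256 \pi e^{- \frac{3 \omega}{4}}}{165}

Case ω < 0 (upper half-plane, counterclockwise contour ⇒ F(ω) = +2πi·ΣRes):
  Res_{z = \frac{3 i}{4}} g(z) = - \frac{128 i e^{\frac{3 \omega}{4}}}{165}
  Res_{z = 2 i} g(z) = \frac{16 i e^{2 \omega}}{55}
  F(ω) = 2πi·ΣRes = \frac{32 \pi \left(8 e^{\frac{3 \omega}{4}} - 3 e^{2 \omega}\right)}{165}

Both cases combine into a single formula in |ω|:

F(ω) = - \frac{32 \pi e^{- 2 \left|{\omega}\right|}}{55} + \frac{256 \pi e^{- \frac{3 \left|{\omega}\right|}{4}}}{165}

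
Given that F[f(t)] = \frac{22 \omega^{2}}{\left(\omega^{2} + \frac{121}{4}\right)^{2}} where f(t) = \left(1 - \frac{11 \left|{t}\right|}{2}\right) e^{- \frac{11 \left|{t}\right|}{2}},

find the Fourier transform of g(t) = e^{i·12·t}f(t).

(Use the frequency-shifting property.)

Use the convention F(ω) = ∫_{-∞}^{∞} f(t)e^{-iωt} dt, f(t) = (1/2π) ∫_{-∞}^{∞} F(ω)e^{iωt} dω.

F[g](ω) = \frac{352 \left(\omega - 12\right)^{2}}{\left(4 \left(\omega - 12\right)^{2} + 121\right)^{2}}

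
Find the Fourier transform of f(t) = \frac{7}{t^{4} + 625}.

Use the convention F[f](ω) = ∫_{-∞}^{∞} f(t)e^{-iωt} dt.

F(ω) = \frac{7 \pi e^{- \frac{5 \sqrt{2} \left|{\omega}\right|}{2}} \sin{\left(\frac{5 \sqrt{2} \left|{\omega}\right|}{2} + \frac{\pi}{4} \right)}}{125}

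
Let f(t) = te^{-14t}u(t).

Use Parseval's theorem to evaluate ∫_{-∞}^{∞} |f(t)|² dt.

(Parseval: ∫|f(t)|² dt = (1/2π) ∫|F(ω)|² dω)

∫|f(t)|² dt = \frac{1}{10976}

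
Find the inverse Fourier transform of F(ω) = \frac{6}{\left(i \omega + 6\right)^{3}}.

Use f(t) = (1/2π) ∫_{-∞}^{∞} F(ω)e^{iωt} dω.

f(t) = 3 t^{2} e^{- 6 t} u\left(t\right)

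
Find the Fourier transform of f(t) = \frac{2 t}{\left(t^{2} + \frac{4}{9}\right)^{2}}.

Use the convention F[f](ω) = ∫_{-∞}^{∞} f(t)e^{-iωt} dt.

F(ω) = - \frac{3 i \pi \omega e^{- \frac{2 \left|{\omega}\right|}{3}}}{2}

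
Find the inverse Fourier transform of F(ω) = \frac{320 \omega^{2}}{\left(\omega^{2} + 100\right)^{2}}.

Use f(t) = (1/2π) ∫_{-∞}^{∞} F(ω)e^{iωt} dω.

f(t) = 8 \left(1 - 10 \left|{t}\right|\right) e^{- 10 \left|{t}\right|}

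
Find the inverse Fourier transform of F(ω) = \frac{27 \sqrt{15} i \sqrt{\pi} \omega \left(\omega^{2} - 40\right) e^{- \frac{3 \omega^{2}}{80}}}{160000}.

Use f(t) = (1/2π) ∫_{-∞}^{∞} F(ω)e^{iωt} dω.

f(t) = 4 t^{3} e^{- \frac{20 t^{2}}{3}}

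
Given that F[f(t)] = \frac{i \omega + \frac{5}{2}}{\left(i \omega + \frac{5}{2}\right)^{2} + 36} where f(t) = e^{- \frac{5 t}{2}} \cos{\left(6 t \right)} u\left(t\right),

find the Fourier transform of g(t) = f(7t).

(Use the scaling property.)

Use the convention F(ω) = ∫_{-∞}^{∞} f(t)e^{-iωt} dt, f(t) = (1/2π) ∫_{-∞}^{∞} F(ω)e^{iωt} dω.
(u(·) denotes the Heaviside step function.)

F[g](ω) = \frac{2 \left(2 i \omega + 35\right)}{\left(2 i \omega + 35\right)^{2} + 7056}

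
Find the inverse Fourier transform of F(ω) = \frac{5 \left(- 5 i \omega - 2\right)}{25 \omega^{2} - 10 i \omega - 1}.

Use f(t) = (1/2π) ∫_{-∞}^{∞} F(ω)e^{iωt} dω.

f(t) = \left(\frac{t}{5} + 1\right) e^{- \frac{t}{5}} u\left(t\right)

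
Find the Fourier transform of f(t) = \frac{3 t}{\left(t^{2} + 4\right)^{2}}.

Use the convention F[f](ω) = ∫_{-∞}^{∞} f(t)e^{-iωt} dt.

F(ω) = - \frac{3 i \pi \omega e^{- 2 \left|{\omega}\right|}}{4}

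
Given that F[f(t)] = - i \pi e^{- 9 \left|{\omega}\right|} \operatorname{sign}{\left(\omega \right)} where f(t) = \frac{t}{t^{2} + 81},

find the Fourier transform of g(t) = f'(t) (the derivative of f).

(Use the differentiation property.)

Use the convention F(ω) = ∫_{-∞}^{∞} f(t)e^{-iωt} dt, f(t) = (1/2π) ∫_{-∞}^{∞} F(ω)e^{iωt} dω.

F[g](ω) = \pi \omega e^{- 9 \left|{\omega}\right|} \operatorname{sign}{\left(\omega \right)}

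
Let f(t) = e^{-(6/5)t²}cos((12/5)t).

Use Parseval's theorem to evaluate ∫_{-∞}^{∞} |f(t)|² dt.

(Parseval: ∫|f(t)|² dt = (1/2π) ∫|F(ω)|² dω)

∫|f(t)|² dt = \frac{\sqrt{15} \sqrt{\pi} \left(1 + e^{\frac{12}{5}}\right)}{12 e^{\frac{12}{5}}}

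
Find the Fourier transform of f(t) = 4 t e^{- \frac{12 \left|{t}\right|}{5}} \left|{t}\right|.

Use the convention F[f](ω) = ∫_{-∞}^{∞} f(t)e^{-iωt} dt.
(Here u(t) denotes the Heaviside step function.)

F(ω) = \frac{10000 i \omega \left(25 \omega^{2} - 432\right)}{\left(25 \omega^{2} + 144\right)^{3}}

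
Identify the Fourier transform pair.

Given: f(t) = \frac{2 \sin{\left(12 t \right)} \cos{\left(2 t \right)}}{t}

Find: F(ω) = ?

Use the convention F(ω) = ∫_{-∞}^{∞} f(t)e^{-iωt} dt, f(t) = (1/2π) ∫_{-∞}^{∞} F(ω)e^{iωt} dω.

F(ω) = \begin{cases} 2 \pi & \text{for}\: \omega > -10 \wedge \omega < 10 \\\pi & \text{for}\: \omega > -14 \wedge \omega < 14 \\0 & \text{otherwise} \end{cases}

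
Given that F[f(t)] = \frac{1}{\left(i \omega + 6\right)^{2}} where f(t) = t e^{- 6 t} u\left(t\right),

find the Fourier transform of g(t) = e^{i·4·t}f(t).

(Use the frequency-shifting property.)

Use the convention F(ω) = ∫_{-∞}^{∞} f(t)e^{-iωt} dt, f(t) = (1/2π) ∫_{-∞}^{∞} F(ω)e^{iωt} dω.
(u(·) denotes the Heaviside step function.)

F[g](ω) = \frac{1}{\left(i \left(\omega - 4\right) + 6\right)^{2}}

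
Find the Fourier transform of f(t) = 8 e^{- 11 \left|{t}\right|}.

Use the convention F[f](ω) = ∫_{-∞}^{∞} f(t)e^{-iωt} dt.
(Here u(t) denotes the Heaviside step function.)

F(ω) = \frac{176}{\omega^{2} + 121}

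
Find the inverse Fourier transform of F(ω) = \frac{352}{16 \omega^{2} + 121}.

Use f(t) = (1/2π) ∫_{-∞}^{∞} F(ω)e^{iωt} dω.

f(t) = 4 e^{- \frac{11 \left|{t}\right|}{4}}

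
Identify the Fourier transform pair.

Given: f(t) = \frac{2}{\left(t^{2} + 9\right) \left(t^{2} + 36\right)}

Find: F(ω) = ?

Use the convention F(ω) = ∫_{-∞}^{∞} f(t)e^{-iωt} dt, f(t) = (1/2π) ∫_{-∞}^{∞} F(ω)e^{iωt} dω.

F(ω) = \frac{\pi \left(2 e^{3 \left|{\omega}\right|} - 1\right) e^{- 6 \left|{\omega}\right|}}{81}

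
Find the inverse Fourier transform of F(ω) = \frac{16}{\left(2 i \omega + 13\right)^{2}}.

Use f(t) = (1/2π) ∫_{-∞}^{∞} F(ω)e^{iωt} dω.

f(t) = 4 t e^{- \frac{13 t}{2}} u\left(t\right)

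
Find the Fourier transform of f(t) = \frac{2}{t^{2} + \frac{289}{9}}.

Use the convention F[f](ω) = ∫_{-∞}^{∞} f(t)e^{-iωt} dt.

F(ω) = \frac{6 \pi e^{- \frac{17 \left|{\omega}\right|}{3}}}{17}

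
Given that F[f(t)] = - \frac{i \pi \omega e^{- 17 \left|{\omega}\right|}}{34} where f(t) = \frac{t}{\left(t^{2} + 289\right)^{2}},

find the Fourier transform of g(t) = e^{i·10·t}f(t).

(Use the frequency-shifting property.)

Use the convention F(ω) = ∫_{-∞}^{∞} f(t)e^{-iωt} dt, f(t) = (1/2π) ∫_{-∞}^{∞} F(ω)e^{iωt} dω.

F[g](ω) = \frac{i \pi \left(10 - \omega\right) e^{- 17 \left|{\omega - 10}\right|}}{34}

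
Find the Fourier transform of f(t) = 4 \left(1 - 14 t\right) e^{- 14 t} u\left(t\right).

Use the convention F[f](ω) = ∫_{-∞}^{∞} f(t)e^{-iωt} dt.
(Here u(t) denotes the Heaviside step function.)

F(ω) = \frac{4 i \omega}{- \omega^{2} + 28 i \omega + 196}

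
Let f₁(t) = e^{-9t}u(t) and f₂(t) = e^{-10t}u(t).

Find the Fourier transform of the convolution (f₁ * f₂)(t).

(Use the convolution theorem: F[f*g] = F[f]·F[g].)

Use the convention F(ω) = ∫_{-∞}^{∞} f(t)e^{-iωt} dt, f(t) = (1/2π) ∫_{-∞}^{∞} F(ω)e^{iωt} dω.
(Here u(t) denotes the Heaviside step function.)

F[f₁*f₂](ω) = \frac{1}{\left(i \omega + 9\right) \left(i \omega + 10\right)}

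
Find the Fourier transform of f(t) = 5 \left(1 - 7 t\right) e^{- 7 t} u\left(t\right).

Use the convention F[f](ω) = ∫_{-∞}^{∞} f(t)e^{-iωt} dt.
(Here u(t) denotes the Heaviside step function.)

F(ω) = \frac{5 i \omega}{- \omega^{2} + 14 i \omega + 49}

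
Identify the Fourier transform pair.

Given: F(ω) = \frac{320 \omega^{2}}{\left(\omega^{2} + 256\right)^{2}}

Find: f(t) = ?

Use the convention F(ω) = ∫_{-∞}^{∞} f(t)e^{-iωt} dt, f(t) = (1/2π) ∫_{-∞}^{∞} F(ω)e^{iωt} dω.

f(t) = 5 \left(1 - 16 \left|{t}\right|\right) e^{- 16 \left|{t}\right|}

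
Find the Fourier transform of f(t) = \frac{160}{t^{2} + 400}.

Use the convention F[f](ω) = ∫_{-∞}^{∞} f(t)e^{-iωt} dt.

F(ω) = 8 \pi e^{- 20 \left|{\omega}\right|}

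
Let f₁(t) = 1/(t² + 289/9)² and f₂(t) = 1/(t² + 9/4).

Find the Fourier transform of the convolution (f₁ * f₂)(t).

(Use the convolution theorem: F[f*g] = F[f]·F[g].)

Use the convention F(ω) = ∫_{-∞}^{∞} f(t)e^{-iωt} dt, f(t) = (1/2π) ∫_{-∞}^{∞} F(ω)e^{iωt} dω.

F[f₁*f₂](ω) = \frac{3 \pi^{2} \left(17 \left|{\omega}\right| + 3\right) e^{- \frac{43 \left|{\omega}\right|}{6}}}{4913}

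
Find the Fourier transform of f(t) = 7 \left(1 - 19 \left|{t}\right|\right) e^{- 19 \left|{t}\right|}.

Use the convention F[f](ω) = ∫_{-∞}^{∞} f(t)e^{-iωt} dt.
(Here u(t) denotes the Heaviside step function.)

F(ω) = \frac{532 \omega^{2}}{\left(\omega^{2} + 361\right)^{2}}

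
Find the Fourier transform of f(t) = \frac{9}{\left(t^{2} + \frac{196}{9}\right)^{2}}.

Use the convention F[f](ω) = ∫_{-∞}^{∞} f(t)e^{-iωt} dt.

F(ω) = \frac{81 \pi \left(14 \left|{\omega}\right| + 3\right) e^{- \frac{14 \left|{\omega}\right|}{3}}}{5488}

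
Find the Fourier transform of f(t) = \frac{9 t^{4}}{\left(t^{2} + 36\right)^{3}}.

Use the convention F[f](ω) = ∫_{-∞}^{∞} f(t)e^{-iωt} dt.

F(ω) = \frac{9 \pi \left(12 \omega^{2} - 10 \left|{\omega}\right| + 1\right) e^{- 6 \left|{\omega}\right|}}{16}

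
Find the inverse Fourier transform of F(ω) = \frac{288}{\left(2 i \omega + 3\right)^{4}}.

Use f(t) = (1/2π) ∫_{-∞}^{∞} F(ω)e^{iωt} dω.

f(t) = 3 t^{3} e^{- \frac{3 t}{2}} u\left(t\right)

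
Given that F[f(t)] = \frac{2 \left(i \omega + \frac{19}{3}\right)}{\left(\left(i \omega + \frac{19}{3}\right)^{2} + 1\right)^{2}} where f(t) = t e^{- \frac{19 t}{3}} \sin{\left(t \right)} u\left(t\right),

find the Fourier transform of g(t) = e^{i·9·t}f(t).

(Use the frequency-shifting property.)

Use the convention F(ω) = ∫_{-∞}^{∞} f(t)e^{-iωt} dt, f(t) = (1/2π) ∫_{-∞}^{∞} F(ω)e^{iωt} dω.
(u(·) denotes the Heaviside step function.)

F[g](ω) = \frac{54 \left(3 i \left(\omega - 9\right) + 19\right)}{\left(\left(3 i \left(\omega - 9\right) + 19\right)^{2} + 9\right)^{2}}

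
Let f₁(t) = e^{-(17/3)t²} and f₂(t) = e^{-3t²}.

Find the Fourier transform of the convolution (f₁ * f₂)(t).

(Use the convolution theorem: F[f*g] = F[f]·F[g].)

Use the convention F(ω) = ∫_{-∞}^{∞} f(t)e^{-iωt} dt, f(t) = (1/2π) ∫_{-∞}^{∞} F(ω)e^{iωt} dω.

F[f₁*f₂](ω) = \frac{\sqrt{17} \pi e^{- \frac{13 \omega^{2}}{102}}}{17}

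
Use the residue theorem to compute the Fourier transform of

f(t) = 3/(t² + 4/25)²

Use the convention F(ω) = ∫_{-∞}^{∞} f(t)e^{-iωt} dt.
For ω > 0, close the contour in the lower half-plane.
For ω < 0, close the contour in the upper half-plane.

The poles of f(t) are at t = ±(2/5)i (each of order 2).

Let g(z) = f(z)e^{-iωz}; for large |z| the factor e^{-iωz} decays in the lower half-plane when ω > 0 and in the upper half-plane when ω < 0.

Case ω > 0 (lower half-plane, clockwise contour ⇒ F(ω) = -2πi·ΣRes):
  Res_{z = - \frac{2 i}{5}} g(z) = \frac{75 i \left(2 \omega + 5\right) e^{- \frac{2 \omega}{5}}}{32} (pole of order 2)
  F(ω) = -2πi·ΣRes = \frac{75 \pi \left(2 \omega + 5\right) e^{- \frac{2 \omega}{5}}}{16}

Case ω < 0 (upper half-plane, counterclockwise contour ⇒ F(ω) = +2πi·ΣRes):
  Res_{z = \frac{2 i}{5}} g(z) = \frac{75 i \left(2 \omega - 5\right) e^{\frac{2 \omega}{5}}}{32} (pole of order 2)
  F(ω) = 2πi·ΣRes = \frac{75 \pi \left(5 - 2 \omega\right) e^{\frac{2 \omega}{5}}}{16}

Both cases combine into a single formula in |ω|:

F(ω) = \frac{75 \pi \left(2 \left|{\omega}\right| + 5\right) e^{- \frac{2 \left|{\omega}\right|}{5}}}{16}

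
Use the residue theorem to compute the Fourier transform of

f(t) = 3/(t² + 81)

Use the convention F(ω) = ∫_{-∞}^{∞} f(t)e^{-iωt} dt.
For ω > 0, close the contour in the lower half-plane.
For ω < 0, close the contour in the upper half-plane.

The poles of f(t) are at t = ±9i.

Let g(z) = f(z)e^{-iωz}; for large |z| the factor e^{-iωz} decays in the lower half-plane when ω > 0 and in the upper half-plane when ω < 0.

Case ω > 0 (lower half-plane, clockwise contour ⇒ F(ω) = -2πi·ΣRes):
  Res_{z = - 9 i} g(z) = \frac{i e^{- 9 \omega}}{6}
  F(ω) = -2πi·ΣRes = \frac{\pi e^{- 9 \omega}}{3}

Case ω < 0 (upper half-plane, counterclockwise contour ⇒ F(ω) = +2πi·ΣRes):
  Res_{z = 9 i} g(z) = - \frac{i e^{9 \omega}}{6}
  F(ω) = 2πi·ΣRes = \frac{\pi e^{9 \omega}}{3}

Both cases combine into a single formula in |ω|:

F(ω) = \frac{\pi e^{- 9 \left|{\omega}\right|}}{3}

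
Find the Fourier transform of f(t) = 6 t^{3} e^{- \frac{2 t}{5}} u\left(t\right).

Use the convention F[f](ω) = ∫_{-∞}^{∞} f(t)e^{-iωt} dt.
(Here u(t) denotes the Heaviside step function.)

F(ω) = \frac{22500}{\left(5 i \omega + 2\right)^{4}}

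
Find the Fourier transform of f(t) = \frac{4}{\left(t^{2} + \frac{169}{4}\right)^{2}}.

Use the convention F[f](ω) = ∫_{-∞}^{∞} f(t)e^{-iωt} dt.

F(ω) = \frac{8 \pi \left(13 \left|{\omega}\right| + 2\right) e^{- \frac{13 \left|{\omega}\right|}{2}}}{2197}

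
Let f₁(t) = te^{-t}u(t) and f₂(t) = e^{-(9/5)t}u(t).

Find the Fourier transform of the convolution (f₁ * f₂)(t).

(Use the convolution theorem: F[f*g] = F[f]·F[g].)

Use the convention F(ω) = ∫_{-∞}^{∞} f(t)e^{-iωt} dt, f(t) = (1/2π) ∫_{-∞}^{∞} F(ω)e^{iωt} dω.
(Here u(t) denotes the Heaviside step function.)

F[f₁*f₂](ω) = \frac{5}{\left(i \omega + 1\right)^{2} \left(5 i \omega + 9\right)}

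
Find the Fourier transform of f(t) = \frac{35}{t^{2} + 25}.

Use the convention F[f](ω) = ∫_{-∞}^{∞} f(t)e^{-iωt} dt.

F(ω) = 7 \pi e^{- 5 \left|{\omega}\right|}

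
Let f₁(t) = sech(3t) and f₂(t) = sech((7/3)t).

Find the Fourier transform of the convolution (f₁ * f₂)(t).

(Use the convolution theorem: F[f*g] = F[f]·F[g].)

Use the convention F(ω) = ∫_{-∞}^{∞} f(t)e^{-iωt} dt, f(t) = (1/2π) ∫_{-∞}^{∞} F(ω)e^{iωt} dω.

F[f₁*f₂](ω) = \frac{\pi^{2}}{7 \cosh{\left(\frac{\pi \omega}{6} \right)} \cosh{\left(\frac{3 \pi \omega}{14} \right)}}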